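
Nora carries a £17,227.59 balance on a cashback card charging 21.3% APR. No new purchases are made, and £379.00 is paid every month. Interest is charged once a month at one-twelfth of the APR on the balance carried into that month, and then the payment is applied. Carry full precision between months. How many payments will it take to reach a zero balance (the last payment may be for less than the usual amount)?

Monthly rate r = 21.3%/12 = 1.775% = 0.01775.
Recurrence: B ← B·(1+r) − £379.00.
Month 1: interest £305.79; balance after payment £17,154.38.
Month 2: interest £304.49; balance after payment £17,079.87.
Closed form: n = −ln(1 − rB₀/P)/ln(1+r) = −ln(0.19317)/ln(1.01775) ≈ 93.451, so the balance reaches zero during payment 94.

94 months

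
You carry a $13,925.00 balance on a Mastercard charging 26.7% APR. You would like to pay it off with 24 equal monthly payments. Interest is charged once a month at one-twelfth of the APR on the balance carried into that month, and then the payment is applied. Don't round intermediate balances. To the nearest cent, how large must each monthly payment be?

$755.13

Monthly rate r = 26.7%/12 = 2.225% = 0.02225.
Level-payment amortization: P = B₀·r / (1 − (1+r)^(−n)) = 13925.00·0.02225 / (1 − 1.02225^(−24)).
Denominator 1 − (1+r)^(−24) = 0.410302701.
P = 309.831 / 0.410302701 ≈ 755.13.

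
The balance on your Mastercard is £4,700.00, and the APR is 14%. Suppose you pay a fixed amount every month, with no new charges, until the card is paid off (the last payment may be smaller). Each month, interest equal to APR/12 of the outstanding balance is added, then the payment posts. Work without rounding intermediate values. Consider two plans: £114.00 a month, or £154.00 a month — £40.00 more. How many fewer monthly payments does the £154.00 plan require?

19 fewer payments

Monthly rate r = 14%/12 = 1.16667% = 0.0116667.
At £114.00/mo: n = ⌈−ln(1 − rB₀/P)/ln(1+r)⌉ = 57 payments (last £61.97); total interest = total paid − £4,700.00 = £1,745.97.
At £154.00/mo: 38 payments (last £145.86); total interest £1,143.86.
Payments saved = 57 − 38 = 19.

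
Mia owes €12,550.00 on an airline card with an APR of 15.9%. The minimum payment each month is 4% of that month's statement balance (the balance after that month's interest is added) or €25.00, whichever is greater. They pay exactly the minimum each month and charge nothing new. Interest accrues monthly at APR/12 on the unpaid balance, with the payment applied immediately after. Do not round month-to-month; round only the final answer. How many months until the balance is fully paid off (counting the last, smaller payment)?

Monthly rate r = 15.9%/12 = 1.325% = 0.01325.
While 4% of the post-interest balance exceeds €25.00, each month B ← (B·(1+r))·(1 − 0.04), i.e. B shrinks by the factor (1+r)·0.96 = 0.97272.
This holds for months 1–109. Entering month 110 the balance is €615.63; 4% of the post-interest balance is now below €25.00, so the flat €25.00 minimum applies from here.
From month 110 a fixed €25.00 at rate r clears €615.63 in 31 more payments. Total: 109 + 31 = 140 months.

140 months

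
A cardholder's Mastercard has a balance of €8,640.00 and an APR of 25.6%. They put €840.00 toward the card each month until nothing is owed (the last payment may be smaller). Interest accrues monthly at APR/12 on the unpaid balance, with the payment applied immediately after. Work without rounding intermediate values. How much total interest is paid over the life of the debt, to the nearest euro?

Monthly rate r = 25.6%/12 = 2.13333% = 0.0213333.
Payoff takes n = ⌈−ln(1 − rB₀/P)/ln(1+r)⌉ = ⌈11.736⌉ = 12 payments; the last is €619.73.
Total paid = 11·€840.00 + €619.73 = €9,859.73.
Total interest = total paid − principal = €9,859.73 − €8,640.00 = €1,219.73.

€1,220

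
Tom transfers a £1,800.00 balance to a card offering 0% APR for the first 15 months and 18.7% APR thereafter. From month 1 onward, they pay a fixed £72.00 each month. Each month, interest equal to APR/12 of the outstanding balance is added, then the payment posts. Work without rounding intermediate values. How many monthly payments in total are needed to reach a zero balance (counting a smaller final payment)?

26 months

Promo months 1–15 at r₀ = 0%/12 = 0; months 16+ at r₁ = 18.7%/12 = 0.0155833.
After month 15 (no interest yet): B = £1,800.00 − 15·£72.00 = £720.00.
Then at r₁ with £72.00/mo: n₂ = −ln(1 − r₁·B/P)/ln(1+r₁) ≈ 10.96 → 11 more payments.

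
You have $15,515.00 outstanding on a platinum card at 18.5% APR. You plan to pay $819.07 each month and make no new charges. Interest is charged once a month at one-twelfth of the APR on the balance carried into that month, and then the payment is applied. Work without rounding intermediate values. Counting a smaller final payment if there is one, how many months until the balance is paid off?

23 payments

Monthly rate r = 18.5%/12 = 1.54167% = 0.0154167.
Recurrence: B ← B·(1+r) − $819.07.
Month 1: interest $239.19; balance after payment $14,935.12.
Month 2: interest $230.25; balance after payment $14,346.30.
Closed form: n = −ln(1 − rB₀/P)/ln(1+r) = −ln(0.70797)/ln(1.01542) ≈ 22.573, so the balance reaches zero during payment 23.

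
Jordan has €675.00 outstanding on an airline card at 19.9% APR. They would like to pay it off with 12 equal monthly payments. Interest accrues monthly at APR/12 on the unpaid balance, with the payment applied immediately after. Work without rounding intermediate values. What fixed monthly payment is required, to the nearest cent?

Monthly rate r = 19.9%/12 = 1.65833% = 0.0165833.
Level-payment amortization: P = B₀·r / (1 − (1+r)^(−n)) = 675.00·0.0165833 / (1 − 1.01658^(−12)).
Denominator 1 − (1+r)^(−12) = 0.17911149.
P = 11.1937 / 0.17911149 ≈ 62.50.

€62.50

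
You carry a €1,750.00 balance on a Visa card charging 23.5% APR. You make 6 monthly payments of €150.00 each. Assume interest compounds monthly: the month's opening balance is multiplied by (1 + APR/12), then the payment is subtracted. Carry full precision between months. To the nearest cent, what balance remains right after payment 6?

€1,020.73

Monthly rate r = 23.5%/12 = 1.95833% = 0.0195833.
Each month: B ← B·(1+r) − €150.00.
Month 1: interest €34.27; balance after payment €1,634.27.
Month 2: interest €32.00; balance after payment €1,516.28.
Month 3: interest €29.69; balance after payment €1,395.97.
Month 4: interest €27.34; balance after payment €1,273.31.
Month 5: interest €24.94; balance after payment €1,148.24.
Month 6: interest €22.49; balance after payment €1,020.73.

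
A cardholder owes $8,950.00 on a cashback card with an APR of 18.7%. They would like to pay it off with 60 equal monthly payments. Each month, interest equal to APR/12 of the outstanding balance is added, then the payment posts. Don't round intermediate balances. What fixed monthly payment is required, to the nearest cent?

$230.69

Monthly rate r = 18.7%/12 = 1.55833% = 0.0155833.
Level-payment amortization: P = B₀·r / (1 − (1+r)^(−n)) = 8950.00·0.0155833 / (1 − 1.01558^(−60)).
Denominator 1 − (1+r)^(−60) = 0.604573205.
P = 139.471 / 0.604573205 ≈ 230.69.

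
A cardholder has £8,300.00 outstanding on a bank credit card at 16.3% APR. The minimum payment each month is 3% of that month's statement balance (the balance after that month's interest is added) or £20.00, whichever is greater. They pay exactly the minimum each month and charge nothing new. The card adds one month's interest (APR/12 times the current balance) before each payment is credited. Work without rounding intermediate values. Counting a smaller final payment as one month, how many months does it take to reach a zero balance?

194 months

Monthly rate r = 16.3%/12 = 1.35833% = 0.0135833.
While 3% of the post-interest balance exceeds £20.00, each month B ← (B·(1+r))·(1 − 0.03), i.e. B shrinks by the factor (1+r)·0.97 = 0.98318.
This holds for months 1–150. Entering month 151 the balance is £651.26; 3% of the post-interest balance is now below £20.00, so the flat £20.00 minimum applies from here.
From month 151 a fixed £20.00 at rate r clears £651.26 in 44 more payments. Total: 150 + 44 = 194 months.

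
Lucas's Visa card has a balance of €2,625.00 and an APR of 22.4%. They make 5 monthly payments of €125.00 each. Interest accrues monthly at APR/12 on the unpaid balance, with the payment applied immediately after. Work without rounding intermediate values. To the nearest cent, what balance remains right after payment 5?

€2,230.55

Monthly rate r = 22.4%/12 = 1.86667% = 0.0186667.
Each month: B ← B·(1+r) − €125.00.
Month 1: interest €49.00; balance after payment €2,549.00.
Month 2: interest €47.58; balance after payment €2,471.58.
Month 3: interest €46.14; balance after payment €2,392.72.
Month 4: interest €44.66; balance after payment €2,312.38.
Month 5: interest €43.16; balance after payment €2,230.55.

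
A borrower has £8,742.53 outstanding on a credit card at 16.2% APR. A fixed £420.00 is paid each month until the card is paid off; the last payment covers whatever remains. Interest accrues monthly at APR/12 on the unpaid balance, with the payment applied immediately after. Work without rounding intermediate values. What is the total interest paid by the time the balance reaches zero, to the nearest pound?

£1,591

Monthly rate r = 16.2%/12 = 1.35% = 0.0135.
Payoff takes n = ⌈−ln(1 − rB₀/P)/ln(1+r)⌉ = ⌈24.602⌉ = 25 payments; the last is £253.59.
Total paid = 24·£420.00 + £253.59 = £10,333.59.
Total interest = total paid − principal = £10,333.59 − £8,742.53 = £1,591.06.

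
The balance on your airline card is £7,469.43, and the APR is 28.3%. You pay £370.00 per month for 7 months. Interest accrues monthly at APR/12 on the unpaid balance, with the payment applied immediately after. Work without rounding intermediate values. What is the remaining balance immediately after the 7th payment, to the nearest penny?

£6,012.64

Monthly rate r = 28.3%/12 = 2.35833% = 0.0235833.
Each month: B ← B·(1+r) − £370.00.
Month 1: interest £176.15; balance after payment £7,275.58.
Month 2: interest £171.58; balance after payment £7,077.17.
Month 3: interest £166.90; balance after payment £6,874.07.
Month 4: interest £162.11; balance after payment £6,666.18.
Month 5: interest £157.21; balance after payment £6,453.39.
Month 6: interest £152.19; balance after payment £6,235.59.
Month 7: interest £147.06; balance after payment £6,012.64.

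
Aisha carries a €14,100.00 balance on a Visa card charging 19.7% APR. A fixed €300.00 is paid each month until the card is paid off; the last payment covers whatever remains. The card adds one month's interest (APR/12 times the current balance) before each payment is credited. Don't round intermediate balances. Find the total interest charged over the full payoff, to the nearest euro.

Monthly rate r = 19.7%/12 = 1.64167% = 0.0164167.
Payoff takes n = ⌈−ln(1 − rB₀/P)/ln(1+r)⌉ = ⌈90.680⌉ = 91 payments; the last is €204.67.
Total paid = 90·€300.00 + €204.67 = €27,204.67.
Total interest = total paid − principal = €27,204.67 − €14,100.00 = €13,104.67.

€13,105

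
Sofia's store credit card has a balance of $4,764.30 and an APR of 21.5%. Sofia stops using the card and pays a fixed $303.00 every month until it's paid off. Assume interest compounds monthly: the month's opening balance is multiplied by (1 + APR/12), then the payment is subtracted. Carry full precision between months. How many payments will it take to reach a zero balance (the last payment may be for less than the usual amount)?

Monthly rate r = 21.5%/12 = 1.79167% = 0.0179167.
Recurrence: B ← B·(1+r) − $303.00.
Month 1: interest $85.36; balance after payment $4,546.66.
Month 2: interest $81.46; balance after payment $4,325.12.
Closed form: n = −ln(1 − rB₀/P)/ln(1+r) = −ln(0.71828)/ln(1.01792) ≈ 18.633, so the balance reaches zero during payment 19.

19 payments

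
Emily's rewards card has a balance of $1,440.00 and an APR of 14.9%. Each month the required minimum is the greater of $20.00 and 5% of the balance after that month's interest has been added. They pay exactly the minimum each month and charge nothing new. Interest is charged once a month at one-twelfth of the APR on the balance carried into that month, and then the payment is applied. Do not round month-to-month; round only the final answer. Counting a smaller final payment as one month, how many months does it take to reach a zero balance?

Monthly rate r = 14.9%/12 = 1.24167% = 0.0124167.
While 5% of the post-interest balance exceeds $20.00, each month B ← (B·(1+r))·(1 − 0.05), i.e. B shrinks by the factor (1+r)·0.95 = 0.9618.
This holds for months 1–34. Entering month 35 the balance is $382.98; 5% of the post-interest balance is now below $20.00, so the flat $20.00 minimum applies from here.
From month 35 a fixed $20.00 at rate r clears $382.98 in 23 more payments. Total: 34 + 23 = 57 months.

57 months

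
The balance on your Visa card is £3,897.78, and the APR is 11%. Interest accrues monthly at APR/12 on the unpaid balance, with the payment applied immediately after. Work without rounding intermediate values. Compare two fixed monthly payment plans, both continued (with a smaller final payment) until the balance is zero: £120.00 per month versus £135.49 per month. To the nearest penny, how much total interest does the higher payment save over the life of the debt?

£102.78

Monthly rate r = 11%/12 = 0.916667% = 0.00916667.
At £120.00/mo: n = ⌈−ln(1 − rB₀/P)/ln(1+r)⌉ = 39 payments (last £88.42); total interest = total paid − £3,897.78 = £750.64.
At £135.49/mo: 34 payments (last £74.47); total interest £647.86.
Interest saved = £750.64 − £647.86 = £102.78.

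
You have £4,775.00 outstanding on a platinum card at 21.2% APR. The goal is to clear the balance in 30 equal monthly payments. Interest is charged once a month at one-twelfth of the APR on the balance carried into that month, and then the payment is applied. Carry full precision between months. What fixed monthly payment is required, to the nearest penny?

£206.42

Monthly rate r = 21.2%/12 = 1.76667% = 0.0176667.
Level-payment amortization: P = B₀·r / (1 − (1+r)^(−n)) = 4775.00·0.0176667 / (1 − 1.01767^(−30)).
Denominator 1 − (1+r)^(−30) = 0.408665098.
P = 84.3583 / 0.408665098 ≈ 206.42.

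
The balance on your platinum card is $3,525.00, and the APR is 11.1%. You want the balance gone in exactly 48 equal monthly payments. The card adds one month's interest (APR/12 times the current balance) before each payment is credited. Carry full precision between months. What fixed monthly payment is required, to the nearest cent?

Monthly rate r = 11.1%/12 = 0.925% = 0.00925.
Level-payment amortization: P = B₀·r / (1 − (1+r)^(−n)) = 3525.00·0.00925 / (1 − 1.00925^(−48)).
Denominator 1 − (1+r)^(−48) = 0.35722406.
P = 32.6062 / 0.35722406 ≈ 91.28.

$91.28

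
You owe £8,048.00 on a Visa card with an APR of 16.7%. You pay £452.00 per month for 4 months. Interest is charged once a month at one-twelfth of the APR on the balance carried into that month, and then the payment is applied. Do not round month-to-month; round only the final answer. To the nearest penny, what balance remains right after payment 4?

Monthly rate r = 16.7%/12 = 1.39167% = 0.0139167.
Each month: B ← B·(1+r) − £452.00.
Month 1: interest £112.00; balance after payment £7,708.00.
Month 2: interest £107.27; balance after payment £7,363.27.
Month 3: interest £102.47; balance after payment £7,013.74.
Month 4: interest £97.61; balance after payment £6,659.35.

£6,659.35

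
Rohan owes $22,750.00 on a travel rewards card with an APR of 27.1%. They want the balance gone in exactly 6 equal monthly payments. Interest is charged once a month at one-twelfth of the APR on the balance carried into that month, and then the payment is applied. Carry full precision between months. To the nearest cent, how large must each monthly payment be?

Monthly rate r = 27.1%/12 = 2.25833% = 0.0225833.
Level-payment amortization: P = B₀·r / (1 − (1+r)^(−n)) = 22750.00·0.0225833 / (1 − 1.02258^(−6)).
Denominator 1 − (1+r)^(−6) = 0.125403491.
P = 513.771 / 0.125403491 ≈ 4096.94.

$4,096.94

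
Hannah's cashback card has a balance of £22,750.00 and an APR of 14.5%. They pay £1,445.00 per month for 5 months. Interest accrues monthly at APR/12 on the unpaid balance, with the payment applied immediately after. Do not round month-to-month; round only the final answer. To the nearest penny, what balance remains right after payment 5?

£16,756.37

Monthly rate r = 14.5%/12 = 1.20833% = 0.0120833.
Each month: B ← B·(1+r) − £1,445.00.
Month 1: interest £274.90; balance after payment £21,579.90.
Month 2: interest £260.76; balance after payment £20,395.65.
Month 3: interest £246.45; balance after payment £19,197.10.
Month 4: interest £231.96; balance after payment £17,984.07.
Month 5: interest £217.31; balance after payment £16,756.37.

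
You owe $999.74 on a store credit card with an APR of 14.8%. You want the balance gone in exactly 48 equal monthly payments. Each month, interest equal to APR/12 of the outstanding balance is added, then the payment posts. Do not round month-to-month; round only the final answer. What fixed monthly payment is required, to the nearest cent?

Monthly rate r = 14.8%/12 = 1.23333% = 0.0123333.
Level-payment amortization: P = B₀·r / (1 − (1+r)^(−n)) = 999.74·0.0123333 / (1 − 1.01233^(−48)).
Denominator 1 − (1+r)^(−48) = 0.444773464.
P = 12.3301 / 0.444773464 ≈ 27.72.

$27.72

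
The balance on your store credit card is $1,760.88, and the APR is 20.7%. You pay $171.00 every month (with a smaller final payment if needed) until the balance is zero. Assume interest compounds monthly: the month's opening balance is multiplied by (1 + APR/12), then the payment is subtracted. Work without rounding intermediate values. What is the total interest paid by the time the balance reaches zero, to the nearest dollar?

Monthly rate r = 20.7%/12 = 1.725% = 0.01725.
Payoff takes n = ⌈−ln(1 − rB₀/P)/ln(1+r)⌉ = ⌈11.435⌉ = 12 payments; the last is $74.71.
Total paid = 11·$171.00 + $74.71 = $1,955.71.
Total interest = total paid − principal = $1,955.71 − $1,760.88 = $194.83.

$195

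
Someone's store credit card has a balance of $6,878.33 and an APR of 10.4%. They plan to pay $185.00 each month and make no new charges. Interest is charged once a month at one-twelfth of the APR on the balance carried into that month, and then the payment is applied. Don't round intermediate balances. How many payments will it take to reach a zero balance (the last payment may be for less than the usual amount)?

Monthly rate r = 10.4%/12 = 0.866667% = 0.00866667.
Recurrence: B ← B·(1+r) − $185.00.
Month 1: interest $59.61; balance after payment $6,752.94.
Month 2: interest $58.53; balance after payment $6,626.47.
Closed form: n = −ln(1 − rB₀/P)/ln(1+r) = −ln(0.67777)/ln(1.00867) ≈ 45.072, so the balance reaches zero during payment 46.

46 months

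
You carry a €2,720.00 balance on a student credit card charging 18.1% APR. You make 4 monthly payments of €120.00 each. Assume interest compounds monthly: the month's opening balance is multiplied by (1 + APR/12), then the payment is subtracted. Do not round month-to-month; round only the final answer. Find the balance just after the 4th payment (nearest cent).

€2,396.89

Monthly rate r = 18.1%/12 = 1.50833% = 0.0150833.
Each month: B ← B·(1+r) − €120.00.
Month 1: interest €41.03; balance after payment €2,641.03.
Month 2: interest €39.84; balance after payment €2,560.86.
Month 3: interest €38.63; balance after payment €2,479.49.
Month 4: interest €37.40; balance after payment €2,396.89.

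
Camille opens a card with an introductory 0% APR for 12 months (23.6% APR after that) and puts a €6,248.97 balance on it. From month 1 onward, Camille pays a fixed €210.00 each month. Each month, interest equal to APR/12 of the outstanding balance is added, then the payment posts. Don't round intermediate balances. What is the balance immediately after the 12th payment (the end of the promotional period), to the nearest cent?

€3,728.97

Promo months 1–12 at r₀ = 0%/12 = 0; months 13+ at r₁ = 23.6%/12 = 0.0196667.
After month 12 (no interest yet): B = €6,248.97 − 12·€210.00 = €3,728.97.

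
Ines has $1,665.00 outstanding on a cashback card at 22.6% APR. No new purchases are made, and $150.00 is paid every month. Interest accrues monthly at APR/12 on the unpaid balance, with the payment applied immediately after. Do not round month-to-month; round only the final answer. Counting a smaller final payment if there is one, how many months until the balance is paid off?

Monthly rate r = 22.6%/12 = 1.88333% = 0.0188333.
Recurrence: B ← B·(1+r) − $150.00.
Month 1: interest $31.36; balance after payment $1,546.36.
Month 2: interest $29.12; balance after payment $1,425.48.
Closed form: n = −ln(1 − rB₀/P)/ln(1+r) = −ln(0.79095)/ln(1.01883) ≈ 12.569, so the balance reaches zero during payment 13.

13 payments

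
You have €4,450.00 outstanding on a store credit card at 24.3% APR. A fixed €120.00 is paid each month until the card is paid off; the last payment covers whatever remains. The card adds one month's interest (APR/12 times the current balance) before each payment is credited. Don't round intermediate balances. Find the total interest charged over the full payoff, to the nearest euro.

€3,871

Monthly rate r = 24.3%/12 = 2.025% = 0.02025.
Payoff takes n = ⌈−ln(1 − rB₀/P)/ln(1+r)⌉ = ⌈69.337⌉ = 70 payments; the last is €40.74.
Total paid = 69·€120.00 + €40.74 = €8,320.74.
Total interest = total paid − principal = €8,320.74 − €4,450.00 = €3,870.74.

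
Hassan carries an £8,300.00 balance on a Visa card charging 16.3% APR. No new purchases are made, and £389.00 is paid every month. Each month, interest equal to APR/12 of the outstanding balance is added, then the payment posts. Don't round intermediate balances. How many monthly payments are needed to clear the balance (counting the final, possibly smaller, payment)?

26 payments

Monthly rate r = 16.3%/12 = 1.35833% = 0.0135833.
Recurrence: B ← B·(1+r) − £389.00.
Month 1: interest £112.74; balance after payment £8,023.74.
Month 2: interest £108.99; balance after payment £7,743.73.
Closed form: n = −ln(1 − rB₀/P)/ln(1+r) = −ln(0.71018)/ln(1.01358) ≈ 25.367, so the balance reaches zero during payment 26.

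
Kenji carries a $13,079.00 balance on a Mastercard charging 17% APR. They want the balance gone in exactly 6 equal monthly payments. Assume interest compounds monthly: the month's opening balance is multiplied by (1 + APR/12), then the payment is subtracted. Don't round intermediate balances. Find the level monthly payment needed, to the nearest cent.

Monthly rate r = 17%/12 = 1.41667% = 0.0141667.
Level-payment amortization: P = B₀·r / (1 − (1+r)^(−n)) = 13079.00·0.0141667 / (1 − 1.01417^(−6)).
Denominator 1 − (1+r)^(−6) = 0.0809396993.
P = 185.286 / 0.0809396993 ≈ 2289.18.

$2,289.18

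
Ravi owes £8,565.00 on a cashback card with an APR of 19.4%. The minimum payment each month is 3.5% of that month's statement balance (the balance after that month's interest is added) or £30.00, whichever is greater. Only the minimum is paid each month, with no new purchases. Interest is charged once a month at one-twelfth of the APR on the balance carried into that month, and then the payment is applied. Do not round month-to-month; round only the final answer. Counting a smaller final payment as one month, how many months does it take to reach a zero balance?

157 months

Monthly rate r = 19.4%/12 = 1.61667% = 0.0161667.
While 3.5% of the post-interest balance exceeds £30.00, each month B ← (B·(1+r))·(1 − 0.035), i.e. B shrinks by the factor (1+r)·0.965 = 0.9806.
This holds for months 1–119. Entering month 120 the balance is £832.35; 3.5% of the post-interest balance is now below £30.00, so the flat £30.00 minimum applies from here.
From month 120 a fixed £30.00 at rate r clears £832.35 in 38 more payments. Total: 119 + 38 = 157 months.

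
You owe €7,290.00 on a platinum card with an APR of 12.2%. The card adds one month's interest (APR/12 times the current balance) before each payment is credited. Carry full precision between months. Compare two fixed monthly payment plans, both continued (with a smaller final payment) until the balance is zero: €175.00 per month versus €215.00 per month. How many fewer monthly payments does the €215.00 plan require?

Monthly rate r = 12.2%/12 = 1.01667% = 0.0101667.
At €175.00/mo: n = ⌈−ln(1 − rB₀/P)/ln(1+r)⌉ = 55 payments (last €79.40); total interest = total paid − €7,290.00 = €2,239.40.
At €215.00/mo: 42 payments (last €169.49); total interest €1,694.49.
Payments saved = 55 − 42 = 13.

13 fewer payments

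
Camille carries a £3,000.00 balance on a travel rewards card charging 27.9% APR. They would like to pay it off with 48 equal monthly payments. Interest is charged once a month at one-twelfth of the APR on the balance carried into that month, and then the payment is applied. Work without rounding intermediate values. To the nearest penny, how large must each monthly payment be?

Monthly rate r = 27.9%/12 = 2.325% = 0.02325.
Level-payment amortization: P = B₀·r / (1 − (1+r)^(−n)) = 3000.00·0.02325 / (1 − 1.02325^(−48)).
Denominator 1 − (1+r)^(−48) = 0.668200413.
P = 69.75 / 0.668200413 ≈ 104.38.

£104.38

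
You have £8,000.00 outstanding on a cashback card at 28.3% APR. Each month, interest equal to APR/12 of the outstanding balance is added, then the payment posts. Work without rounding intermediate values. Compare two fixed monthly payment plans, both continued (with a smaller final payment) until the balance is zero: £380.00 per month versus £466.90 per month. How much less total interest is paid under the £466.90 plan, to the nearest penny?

£817.26

Monthly rate r = 28.3%/12 = 2.35833% = 0.0235833.
At £380.00/mo: n = ⌈−ln(1 − rB₀/P)/ln(1+r)⌉ = 30 payments (last £167.01); total interest = total paid − £8,000.00 = £3,187.01.
At £466.90/mo: 23 payments (last £97.95); total interest £2,369.75.
Interest saved = £3,187.01 − £2,369.75 = £817.26.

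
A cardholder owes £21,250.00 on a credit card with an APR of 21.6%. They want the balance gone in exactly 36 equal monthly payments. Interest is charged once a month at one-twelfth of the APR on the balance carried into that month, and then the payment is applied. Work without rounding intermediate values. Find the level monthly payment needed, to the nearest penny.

Monthly rate r = 21.6%/12 = 1.8% = 0.018.
Level-payment amortization: P = B₀·r / (1 − (1+r)^(−n)) = 21250.00·0.018 / (1 − 1.018^(−36)).
Denominator 1 − (1+r)^(−36) = 0.473885838.
P = 382.5 / 0.473885838 ≈ 807.16.

£807.16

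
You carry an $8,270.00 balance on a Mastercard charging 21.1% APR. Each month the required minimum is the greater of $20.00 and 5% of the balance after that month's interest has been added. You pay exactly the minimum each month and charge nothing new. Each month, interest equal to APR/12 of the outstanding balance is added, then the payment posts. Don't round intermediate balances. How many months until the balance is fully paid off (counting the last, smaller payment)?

115 months

Monthly rate r = 21.1%/12 = 1.75833% = 0.0175833.
While 5% of the post-interest balance exceeds $20.00, each month B ← (B·(1+r))·(1 − 0.05), i.e. B shrinks by the factor (1+r)·0.95 = 0.9667.
This holds for months 1–90. Entering month 91 the balance is $392.58; 5% of the post-interest balance is now below $20.00, so the flat $20.00 minimum applies from here.
From month 91 a fixed $20.00 at rate r clears $392.58 in 25 more payments. Total: 90 + 25 = 115 months.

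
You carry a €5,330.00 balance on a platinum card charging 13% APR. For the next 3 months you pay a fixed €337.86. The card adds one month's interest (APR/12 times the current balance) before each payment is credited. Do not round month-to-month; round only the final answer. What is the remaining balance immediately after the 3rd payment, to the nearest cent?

Monthly rate r = 13%/12 = 1.08333% = 0.0108333.
Each month: B ← B·(1+r) − €337.86.
Month 1: interest €57.74; balance after payment €5,049.88.
Month 2: interest €54.71; balance after payment €4,766.73.
Month 3: interest €51.64; balance after payment €4,480.51.

€4,480.51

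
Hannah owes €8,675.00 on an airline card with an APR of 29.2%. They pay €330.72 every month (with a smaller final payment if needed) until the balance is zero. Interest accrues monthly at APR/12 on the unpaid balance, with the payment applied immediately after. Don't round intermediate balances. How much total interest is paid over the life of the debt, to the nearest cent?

€5,313.99

Monthly rate r = 29.2%/12 = 2.43333% = 0.0243333.
Payoff takes n = ⌈−ln(1 − rB₀/P)/ln(1+r)⌉ = ⌈42.296⌉ = 43 payments; the last is €98.75.
Total paid = 42·€330.72 + €98.75 = €13,988.99.
Total interest = total paid − principal = €13,988.99 − €8,675.00 = €5,313.99.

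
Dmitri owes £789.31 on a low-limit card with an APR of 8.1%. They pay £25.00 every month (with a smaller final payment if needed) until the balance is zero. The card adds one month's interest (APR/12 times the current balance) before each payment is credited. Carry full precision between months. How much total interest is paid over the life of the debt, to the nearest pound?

Monthly rate r = 8.1%/12 = 0.675% = 0.00675.
Payoff takes n = ⌈−ln(1 − rB₀/P)/ln(1+r)⌉ = ⌈35.627⌉ = 36 payments; the last is £15.68.
Total paid = 35·£25.00 + £15.68 = £890.68.
Total interest = total paid − principal = £890.68 − £789.31 = £101.37.

£101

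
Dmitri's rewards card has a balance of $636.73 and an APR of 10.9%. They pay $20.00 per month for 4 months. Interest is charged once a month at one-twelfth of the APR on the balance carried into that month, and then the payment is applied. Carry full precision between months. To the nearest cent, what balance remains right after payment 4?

Monthly rate r = 10.9%/12 = 0.908333% = 0.00908333.
Each month: B ← B·(1+r) − $20.00.
Month 1: interest $5.78; balance after payment $622.51.
Month 2: interest $5.65; balance after payment $608.17.
Month 3: interest $5.52; balance after payment $593.69.
Month 4: interest $5.39; balance after payment $579.09.

$579.09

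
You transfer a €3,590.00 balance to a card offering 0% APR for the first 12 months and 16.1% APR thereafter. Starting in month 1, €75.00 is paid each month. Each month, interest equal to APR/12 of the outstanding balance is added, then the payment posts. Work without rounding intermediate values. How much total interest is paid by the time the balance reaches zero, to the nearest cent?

Promo months 1–12 at r₀ = 0%/12 = 0; months 13+ at r₁ = 16.1%/12 = 0.0134167.
After month 12 (no interest yet): B = €3,590.00 − 12·€75.00 = €2,690.00.
Then at r₁ with €75.00/mo: n₂ = −ln(1 − r₁·B/P)/ln(1+r₁) ≈ 49.24 → 50 more payments.
Total paid = 61·€75.00 + €18.17 = €4,593.17; interest = €4,593.17 − €3,590.00 = €1,003.17.

€1,003.17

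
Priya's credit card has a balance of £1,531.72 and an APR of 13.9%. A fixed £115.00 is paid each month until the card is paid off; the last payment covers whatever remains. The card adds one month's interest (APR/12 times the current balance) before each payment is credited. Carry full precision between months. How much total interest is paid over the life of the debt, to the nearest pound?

£142

Monthly rate r = 13.9%/12 = 1.15833% = 0.0115833.
Payoff takes n = ⌈−ln(1 − rB₀/P)/ln(1+r)⌉ = ⌈14.550⌉ = 15 payments; the last is £63.42.
Total paid = 14·£115.00 + £63.42 = £1,673.42.
Total interest = total paid − principal = £1,673.42 − £1,531.72 = £141.70.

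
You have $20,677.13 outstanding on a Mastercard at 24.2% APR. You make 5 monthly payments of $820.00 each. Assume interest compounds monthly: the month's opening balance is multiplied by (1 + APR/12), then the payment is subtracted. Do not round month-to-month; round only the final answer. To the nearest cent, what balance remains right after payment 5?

$18,579.14

Monthly rate r = 24.2%/12 = 2.01667% = 0.0201667.
Each month: B ← B·(1+r) − $820.00.
Month 1: interest $416.99; balance after payment $20,274.12.
Month 2: interest $408.86; balance after payment $19,862.98.
Month 3: interest $400.57; balance after payment $19,443.55.
Month 4: interest $392.11; balance after payment $19,015.66.
Month 5: interest $383.48; balance after payment $18,579.14.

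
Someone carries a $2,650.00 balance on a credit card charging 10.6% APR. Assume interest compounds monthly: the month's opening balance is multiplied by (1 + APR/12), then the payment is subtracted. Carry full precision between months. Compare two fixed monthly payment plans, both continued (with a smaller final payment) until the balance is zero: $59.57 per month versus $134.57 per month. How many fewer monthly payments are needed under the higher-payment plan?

35 fewer payments

Monthly rate r = 10.6%/12 = 0.883333% = 0.00883333.
At $59.57/mo: n = ⌈−ln(1 − rB₀/P)/ln(1+r)⌉ = 57 payments (last $45.14); total interest = total paid − $2,650.00 = $731.06.
At $134.57/mo: 22 payments (last $98.25); total interest $274.22.
Payments saved = 57 − 22 = 35.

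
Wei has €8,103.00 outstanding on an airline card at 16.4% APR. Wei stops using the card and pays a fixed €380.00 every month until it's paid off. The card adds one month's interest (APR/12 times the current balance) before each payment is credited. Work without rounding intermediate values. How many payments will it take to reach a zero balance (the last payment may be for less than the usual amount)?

26 payments

Monthly rate r = 16.4%/12 = 1.36667% = 0.0136667.
Recurrence: B ← B·(1+r) − €380.00.
Month 1: interest €110.74; balance after payment €7,833.74.
Month 2: interest €107.06; balance after payment €7,560.80.
Closed form: n = −ln(1 − rB₀/P)/ln(1+r) = −ln(0.70858)/ln(1.01367) ≈ 25.379, so the balance reaches zero during payment 26.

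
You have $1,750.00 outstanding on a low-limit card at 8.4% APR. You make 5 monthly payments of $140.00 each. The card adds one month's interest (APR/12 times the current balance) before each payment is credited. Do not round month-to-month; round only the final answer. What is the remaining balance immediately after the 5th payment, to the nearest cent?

Monthly rate r = 8.4%/12 = 0.7% = 0.007.
Each month: B ← B·(1+r) − $140.00.
Month 1: interest $12.25; balance after payment $1,622.25.
Month 2: interest $11.36; balance after payment $1,493.61.
Month 3: interest $10.46; balance after payment $1,364.06.
Month 4: interest $9.55; balance after payment $1,233.61.
Month 5: interest $8.64; balance after payment $1,102.24.

$1,102.24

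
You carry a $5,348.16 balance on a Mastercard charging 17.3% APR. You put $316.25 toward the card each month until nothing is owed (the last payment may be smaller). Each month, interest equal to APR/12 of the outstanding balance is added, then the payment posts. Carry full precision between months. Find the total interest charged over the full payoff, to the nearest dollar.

Monthly rate r = 17.3%/12 = 1.44167% = 0.0144167.
Payoff takes n = ⌈−ln(1 − rB₀/P)/ln(1+r)⌉ = ⌈19.523⌉ = 20 payments; the last is $166.10.
Total paid = 19·$316.25 + $166.10 = $6,174.85.
Total interest = total paid − principal = $6,174.85 − $5,348.16 = $826.69.

$827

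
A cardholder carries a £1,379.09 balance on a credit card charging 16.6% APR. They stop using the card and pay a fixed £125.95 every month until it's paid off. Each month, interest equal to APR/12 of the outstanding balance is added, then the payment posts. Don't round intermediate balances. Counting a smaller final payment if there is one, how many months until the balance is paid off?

Monthly rate r = 16.6%/12 = 1.38333% = 0.0138333.
Recurrence: B ← B·(1+r) − £125.95.
Month 1: interest £19.08; balance after payment £1,272.22.
Month 2: interest £17.60; balance after payment £1,163.87.
Closed form: n = −ln(1 − rB₀/P)/ln(1+r) = −ln(0.84853)/ln(1.01383) ≈ 11.955, so the balance reaches zero during payment 12.

12 payments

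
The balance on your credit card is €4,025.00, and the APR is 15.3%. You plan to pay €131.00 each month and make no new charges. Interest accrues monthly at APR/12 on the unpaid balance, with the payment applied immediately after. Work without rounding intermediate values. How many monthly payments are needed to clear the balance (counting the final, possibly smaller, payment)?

Monthly rate r = 15.3%/12 = 1.275% = 0.01275.
Recurrence: B ← B·(1+r) − €131.00.
Month 1: interest €51.32; balance after payment €3,945.32.
Month 2: interest €50.30; balance after payment €3,864.62.
Closed form: n = −ln(1 − rB₀/P)/ln(1+r) = −ln(0.60825)/ln(1.01275) ≈ 39.241, so the balance reaches zero during payment 40.

40 months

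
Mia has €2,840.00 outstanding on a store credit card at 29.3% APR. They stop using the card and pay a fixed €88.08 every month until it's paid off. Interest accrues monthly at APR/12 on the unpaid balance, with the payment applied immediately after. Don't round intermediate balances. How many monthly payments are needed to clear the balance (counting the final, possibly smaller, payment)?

65 months

Monthly rate r = 29.3%/12 = 2.44167% = 0.0244167.
Recurrence: B ← B·(1+r) − €88.08.
Month 1: interest €69.34; balance after payment €2,821.26.
Month 2: interest €68.89; balance after payment €2,802.07.
Closed form: n = −ln(1 − rB₀/P)/ln(1+r) = −ln(0.21272)/ln(1.02442) ≈ 64.160, so the balance reaches zero during payment 65.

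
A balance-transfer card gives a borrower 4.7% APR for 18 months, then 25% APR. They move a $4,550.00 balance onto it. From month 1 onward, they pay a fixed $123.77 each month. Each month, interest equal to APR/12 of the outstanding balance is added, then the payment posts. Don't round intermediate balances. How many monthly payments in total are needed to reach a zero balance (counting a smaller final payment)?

46 months

Promo months 1–18 at r₀ = 4.7%/12 = 0.00391667; months 19+ at r₁ = 25%/12 = 0.0208333.
After month 18: iterate B ← B·(1+r₀) − $123.77 for 18 months → $2,578.08.
Then at r₁ with $123.77/mo: n₂ = −ln(1 − r₁·B/P)/ln(1+r₁) ≈ 27.60 → 28 more payments.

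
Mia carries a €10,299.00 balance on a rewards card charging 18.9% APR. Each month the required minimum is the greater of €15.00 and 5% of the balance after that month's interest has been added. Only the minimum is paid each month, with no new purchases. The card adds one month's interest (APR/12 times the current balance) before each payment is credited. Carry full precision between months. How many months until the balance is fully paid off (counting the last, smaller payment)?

Monthly rate r = 18.9%/12 = 1.575% = 0.01575.
While 5% of the post-interest balance exceeds €15.00, each month B ← (B·(1+r))·(1 − 0.05), i.e. B shrinks by the factor (1+r)·0.95 = 0.96496.
This holds for months 1–100. Entering month 101 the balance is €290.96; 5% of the post-interest balance is now below €15.00, so the flat €15.00 minimum applies from here.
From month 101 a fixed €15.00 at rate r clears €290.96 in 24 more payments. Total: 100 + 24 = 124 months.

124 months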